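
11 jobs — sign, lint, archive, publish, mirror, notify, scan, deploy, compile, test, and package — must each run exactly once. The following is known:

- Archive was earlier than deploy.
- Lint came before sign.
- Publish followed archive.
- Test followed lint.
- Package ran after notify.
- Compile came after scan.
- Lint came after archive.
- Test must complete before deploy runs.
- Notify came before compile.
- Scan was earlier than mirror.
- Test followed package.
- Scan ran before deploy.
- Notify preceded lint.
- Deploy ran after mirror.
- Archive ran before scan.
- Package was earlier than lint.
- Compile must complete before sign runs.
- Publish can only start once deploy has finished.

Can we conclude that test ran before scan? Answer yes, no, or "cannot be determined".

cannot be determined

No chain of stated constraints runs from test to scan, and none runs from scan to test either.
So the relative order of test and scan is not fixed by the given facts.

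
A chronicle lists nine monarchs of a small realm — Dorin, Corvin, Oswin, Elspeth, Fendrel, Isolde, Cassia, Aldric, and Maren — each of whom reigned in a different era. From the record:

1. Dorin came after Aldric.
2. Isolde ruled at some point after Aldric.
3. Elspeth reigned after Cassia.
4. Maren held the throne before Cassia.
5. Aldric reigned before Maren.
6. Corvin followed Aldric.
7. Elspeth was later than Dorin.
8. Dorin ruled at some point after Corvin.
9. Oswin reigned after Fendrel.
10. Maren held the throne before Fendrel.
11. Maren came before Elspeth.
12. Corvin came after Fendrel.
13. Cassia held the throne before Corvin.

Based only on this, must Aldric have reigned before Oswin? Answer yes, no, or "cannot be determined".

yes

Chain the constraints: Aldric → Maren → Fendrel → Oswin. Each link is directly stated, so Aldric comes before Oswin.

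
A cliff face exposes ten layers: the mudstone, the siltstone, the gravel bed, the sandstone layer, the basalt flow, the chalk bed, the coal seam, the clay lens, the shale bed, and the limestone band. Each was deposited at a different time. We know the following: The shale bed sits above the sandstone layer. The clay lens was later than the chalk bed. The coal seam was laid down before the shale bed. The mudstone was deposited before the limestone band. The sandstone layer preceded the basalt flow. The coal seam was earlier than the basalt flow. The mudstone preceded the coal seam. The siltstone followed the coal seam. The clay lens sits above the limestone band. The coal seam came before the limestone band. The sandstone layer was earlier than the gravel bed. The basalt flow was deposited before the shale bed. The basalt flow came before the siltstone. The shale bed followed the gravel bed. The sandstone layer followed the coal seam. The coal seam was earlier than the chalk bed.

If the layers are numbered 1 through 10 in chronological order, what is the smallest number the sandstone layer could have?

The coal seam and the mudstone must both come before the sandstone layer — 2 forced predecessors.
Nothing else is forced ahead of the sandstone layer, so its earliest slot is position 2 + 1 = 3.

3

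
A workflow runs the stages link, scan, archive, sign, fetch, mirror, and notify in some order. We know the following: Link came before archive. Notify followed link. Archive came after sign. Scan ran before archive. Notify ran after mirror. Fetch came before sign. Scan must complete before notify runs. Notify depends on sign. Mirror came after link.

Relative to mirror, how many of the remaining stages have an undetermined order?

4

Forced before mirror: link; forced after mirror: notify.
That leaves archive, fetch, scan, and sign with no forced order relative to mirror — 4.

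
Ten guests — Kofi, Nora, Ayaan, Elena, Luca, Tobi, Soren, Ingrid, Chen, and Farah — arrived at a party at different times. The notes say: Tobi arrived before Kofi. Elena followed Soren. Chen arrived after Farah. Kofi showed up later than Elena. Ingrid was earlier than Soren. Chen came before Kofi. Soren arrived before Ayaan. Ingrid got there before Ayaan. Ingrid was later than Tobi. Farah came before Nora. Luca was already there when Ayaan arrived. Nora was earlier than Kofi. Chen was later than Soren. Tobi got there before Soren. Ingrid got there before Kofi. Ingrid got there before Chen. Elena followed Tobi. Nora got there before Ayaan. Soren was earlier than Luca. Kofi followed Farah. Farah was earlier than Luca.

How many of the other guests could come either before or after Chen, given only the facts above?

Forced before Chen: Farah, Ingrid, Soren, and Tobi; forced after Chen: Kofi.
That leaves Ayaan, Elena, Luca, and Nora with no forced order relative to Chen — 4.

4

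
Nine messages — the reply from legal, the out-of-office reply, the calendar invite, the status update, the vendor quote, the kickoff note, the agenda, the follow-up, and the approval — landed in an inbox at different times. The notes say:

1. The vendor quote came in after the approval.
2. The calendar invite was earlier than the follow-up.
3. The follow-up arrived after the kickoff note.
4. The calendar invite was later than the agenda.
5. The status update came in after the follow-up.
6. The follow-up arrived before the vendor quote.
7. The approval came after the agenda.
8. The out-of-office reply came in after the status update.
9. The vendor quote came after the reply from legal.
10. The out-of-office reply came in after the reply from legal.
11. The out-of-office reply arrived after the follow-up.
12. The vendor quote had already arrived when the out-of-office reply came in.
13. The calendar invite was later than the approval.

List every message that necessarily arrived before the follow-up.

the agenda, the approval, the calendar invite, the kickoff note

Directly stated before the follow-up: the calendar invite and the kickoff note.
The agenda reaches the follow-up via the agenda → the calendar invite → the follow-up.
The approval reaches the follow-up via the approval → the calendar invite → the follow-up.
No chain forces the status update (or any of the others) ahead of the follow-up.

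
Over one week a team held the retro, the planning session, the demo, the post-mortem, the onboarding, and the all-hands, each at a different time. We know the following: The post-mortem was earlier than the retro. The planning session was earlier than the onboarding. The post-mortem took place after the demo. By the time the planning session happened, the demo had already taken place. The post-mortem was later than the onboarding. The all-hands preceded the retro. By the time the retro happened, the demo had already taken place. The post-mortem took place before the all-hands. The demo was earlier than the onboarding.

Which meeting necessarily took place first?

The demo has a chain of constraints placing it before every other meeting, so the demo must be first.

the demo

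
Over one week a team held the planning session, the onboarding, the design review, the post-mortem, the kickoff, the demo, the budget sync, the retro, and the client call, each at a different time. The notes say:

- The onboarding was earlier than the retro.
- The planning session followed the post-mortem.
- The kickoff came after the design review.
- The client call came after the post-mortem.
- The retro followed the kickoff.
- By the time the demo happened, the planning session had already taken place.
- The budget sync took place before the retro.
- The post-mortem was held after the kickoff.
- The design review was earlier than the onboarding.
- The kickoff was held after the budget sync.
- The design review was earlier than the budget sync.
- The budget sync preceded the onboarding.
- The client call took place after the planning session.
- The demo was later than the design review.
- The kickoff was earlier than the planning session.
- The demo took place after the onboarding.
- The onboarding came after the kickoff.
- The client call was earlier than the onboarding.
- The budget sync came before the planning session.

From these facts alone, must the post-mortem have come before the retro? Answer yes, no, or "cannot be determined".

yes

Chain the constraints: the post-mortem → the client call → the onboarding → the retro. Each link is directly stated, so the post-mortem comes before the retro.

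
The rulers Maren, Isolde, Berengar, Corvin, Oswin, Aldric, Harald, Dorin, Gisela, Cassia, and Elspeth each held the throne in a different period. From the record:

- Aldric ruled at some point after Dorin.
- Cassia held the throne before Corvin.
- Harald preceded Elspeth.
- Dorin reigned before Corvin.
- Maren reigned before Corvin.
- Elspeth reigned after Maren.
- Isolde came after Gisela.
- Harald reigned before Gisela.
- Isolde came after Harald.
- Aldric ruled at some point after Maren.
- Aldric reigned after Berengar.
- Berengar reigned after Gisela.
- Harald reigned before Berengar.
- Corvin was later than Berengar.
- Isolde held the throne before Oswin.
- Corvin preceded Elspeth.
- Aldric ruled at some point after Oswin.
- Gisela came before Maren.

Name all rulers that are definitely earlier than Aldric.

Berengar, Dorin, Gisela, Harald, Isolde, Maren, Oswin

Directly stated before Aldric: Berengar, Dorin, Maren, and Oswin.
Gisela reaches Aldric via Gisela → Berengar → Aldric.
Harald reaches Aldric via Harald → Berengar → Aldric.
Isolde reaches Aldric via Isolde → Oswin → Aldric.
No chain forces Elspeth (or any of the others) ahead of Aldric.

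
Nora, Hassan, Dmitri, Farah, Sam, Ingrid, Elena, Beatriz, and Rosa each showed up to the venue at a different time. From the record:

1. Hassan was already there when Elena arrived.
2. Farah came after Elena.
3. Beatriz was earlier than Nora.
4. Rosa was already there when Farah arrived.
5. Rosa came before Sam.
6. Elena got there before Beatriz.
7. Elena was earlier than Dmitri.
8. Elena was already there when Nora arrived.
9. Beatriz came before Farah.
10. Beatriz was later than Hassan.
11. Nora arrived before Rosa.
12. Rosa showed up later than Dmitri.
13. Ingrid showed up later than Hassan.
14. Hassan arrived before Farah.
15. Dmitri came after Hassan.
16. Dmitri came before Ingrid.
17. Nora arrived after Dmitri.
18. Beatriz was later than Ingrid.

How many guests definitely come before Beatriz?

Directly stated before Beatriz: Elena, Hassan, and Ingrid.
Dmitri reaches Beatriz via Dmitri → Ingrid → Beatriz.
No chain forces Rosa (or any of the others) ahead of Beatriz.
That's Dmitri, Elena, Hassan, and Ingrid — 4 in all.

4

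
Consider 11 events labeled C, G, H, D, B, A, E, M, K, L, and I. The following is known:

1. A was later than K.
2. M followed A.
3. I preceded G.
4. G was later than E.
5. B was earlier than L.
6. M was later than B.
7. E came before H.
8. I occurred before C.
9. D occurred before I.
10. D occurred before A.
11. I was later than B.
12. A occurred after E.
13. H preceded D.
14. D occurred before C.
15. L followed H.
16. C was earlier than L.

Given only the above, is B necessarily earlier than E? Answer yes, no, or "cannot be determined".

No chain of stated constraints runs from B to E, and none runs from E to B either.
So the relative order of B and E is not fixed by the given facts.

cannot be determined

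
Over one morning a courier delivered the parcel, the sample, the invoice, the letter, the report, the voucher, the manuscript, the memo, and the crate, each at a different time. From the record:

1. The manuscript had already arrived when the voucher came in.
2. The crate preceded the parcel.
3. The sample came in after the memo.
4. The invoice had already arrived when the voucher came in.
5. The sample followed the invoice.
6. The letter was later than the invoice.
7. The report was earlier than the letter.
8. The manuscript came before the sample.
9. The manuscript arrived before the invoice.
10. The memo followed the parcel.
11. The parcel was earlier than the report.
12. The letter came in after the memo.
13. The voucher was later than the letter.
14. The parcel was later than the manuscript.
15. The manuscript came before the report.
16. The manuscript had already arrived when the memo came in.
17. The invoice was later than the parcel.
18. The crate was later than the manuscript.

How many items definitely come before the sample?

Directly stated before the sample: the invoice, the manuscript, and the memo.
The crate reaches the sample via the crate → the parcel → the memo → the sample.
The parcel reaches the sample via the parcel → the memo → the sample.
No chain forces the voucher (or any of the others) ahead of the sample.
That's the crate, the invoice, the manuscript, the memo, and the parcel — 5 in all.

5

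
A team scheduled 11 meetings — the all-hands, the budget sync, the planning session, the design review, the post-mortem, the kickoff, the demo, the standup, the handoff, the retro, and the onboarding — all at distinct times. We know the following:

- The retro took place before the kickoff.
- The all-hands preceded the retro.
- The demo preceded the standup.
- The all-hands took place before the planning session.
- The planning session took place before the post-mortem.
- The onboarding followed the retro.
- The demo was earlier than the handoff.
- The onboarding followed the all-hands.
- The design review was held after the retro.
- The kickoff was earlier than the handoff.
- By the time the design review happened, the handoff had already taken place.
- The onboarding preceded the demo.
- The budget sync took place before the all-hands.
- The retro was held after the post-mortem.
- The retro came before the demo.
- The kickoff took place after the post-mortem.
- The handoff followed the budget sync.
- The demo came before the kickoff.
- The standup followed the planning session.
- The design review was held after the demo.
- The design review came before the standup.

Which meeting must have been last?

the standup

Every other meeting has a chain of constraints placing it before the standup, so the standup is last.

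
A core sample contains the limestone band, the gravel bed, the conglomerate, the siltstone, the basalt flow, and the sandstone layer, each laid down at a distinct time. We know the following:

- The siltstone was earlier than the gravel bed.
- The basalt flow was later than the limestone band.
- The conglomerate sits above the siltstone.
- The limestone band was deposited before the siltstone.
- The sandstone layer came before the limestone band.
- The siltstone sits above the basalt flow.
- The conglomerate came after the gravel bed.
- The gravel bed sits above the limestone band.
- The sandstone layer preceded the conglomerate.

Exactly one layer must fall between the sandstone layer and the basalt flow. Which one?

the limestone band

Tracing the constraints gives the sandstone layer → the limestone band → the basalt flow, so the limestone band sits after the sandstone layer and before the basalt flow.
No other layer is forced both after the sandstone layer and before the basalt flow.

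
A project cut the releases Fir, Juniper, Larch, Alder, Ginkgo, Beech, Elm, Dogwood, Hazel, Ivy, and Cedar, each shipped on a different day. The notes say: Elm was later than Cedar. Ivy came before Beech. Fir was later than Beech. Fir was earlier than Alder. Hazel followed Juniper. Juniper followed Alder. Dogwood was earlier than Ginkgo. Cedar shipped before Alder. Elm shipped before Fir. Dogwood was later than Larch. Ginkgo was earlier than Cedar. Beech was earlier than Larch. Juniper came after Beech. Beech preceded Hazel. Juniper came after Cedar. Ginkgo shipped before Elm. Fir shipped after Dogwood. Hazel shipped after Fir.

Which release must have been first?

Ivy has a chain of constraints placing it before every other release, so Ivy must be first.

Ivy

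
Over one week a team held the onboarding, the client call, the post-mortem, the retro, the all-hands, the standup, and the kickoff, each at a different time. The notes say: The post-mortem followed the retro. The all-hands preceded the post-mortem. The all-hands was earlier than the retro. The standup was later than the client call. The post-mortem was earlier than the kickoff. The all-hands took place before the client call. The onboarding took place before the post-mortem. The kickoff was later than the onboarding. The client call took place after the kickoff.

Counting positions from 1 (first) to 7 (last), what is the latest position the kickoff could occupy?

5

The kickoff must come before the client call and the standup — 2 meetings forced after it.
Everything else can be placed before the kickoff in some valid order, so the kickoff can sit as late as position 7 − 2 = 5.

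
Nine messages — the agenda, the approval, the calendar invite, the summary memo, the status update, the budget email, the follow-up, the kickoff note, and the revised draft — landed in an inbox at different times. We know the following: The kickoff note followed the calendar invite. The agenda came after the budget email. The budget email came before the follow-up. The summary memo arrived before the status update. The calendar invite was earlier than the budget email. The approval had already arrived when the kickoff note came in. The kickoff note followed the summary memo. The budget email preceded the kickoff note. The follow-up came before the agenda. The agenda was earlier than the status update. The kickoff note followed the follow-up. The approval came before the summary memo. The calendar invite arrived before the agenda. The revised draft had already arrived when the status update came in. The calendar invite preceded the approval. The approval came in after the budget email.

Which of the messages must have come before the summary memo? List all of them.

the approval, the budget email, the calendar invite

Directly stated before the summary memo: the approval.
The budget email reaches the summary memo via the budget email → the approval → the summary memo.
The calendar invite reaches the summary memo via the calendar invite → the approval → the summary memo.
No chain forces the revised draft (or any of the others) ahead of the summary memo.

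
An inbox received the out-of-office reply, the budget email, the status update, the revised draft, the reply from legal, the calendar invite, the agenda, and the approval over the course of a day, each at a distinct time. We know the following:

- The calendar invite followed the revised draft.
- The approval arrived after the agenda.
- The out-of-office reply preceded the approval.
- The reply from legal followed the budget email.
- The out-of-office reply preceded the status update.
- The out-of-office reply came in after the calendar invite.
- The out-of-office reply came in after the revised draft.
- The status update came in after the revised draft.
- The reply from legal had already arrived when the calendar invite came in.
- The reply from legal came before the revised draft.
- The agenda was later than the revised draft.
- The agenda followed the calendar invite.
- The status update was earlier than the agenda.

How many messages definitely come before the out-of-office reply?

Directly stated before the out-of-office reply: the calendar invite and the revised draft.
The budget email reaches the out-of-office reply via the budget email → the reply from legal → the calendar invite → the out-of-office reply.
The reply from legal reaches the out-of-office reply via the reply from legal → the calendar invite → the out-of-office reply.
No chain forces the agenda (or any of the others) ahead of the out-of-office reply.
That's the budget email, the calendar invite, the reply from legal, and the revised draft — 4 in all.

4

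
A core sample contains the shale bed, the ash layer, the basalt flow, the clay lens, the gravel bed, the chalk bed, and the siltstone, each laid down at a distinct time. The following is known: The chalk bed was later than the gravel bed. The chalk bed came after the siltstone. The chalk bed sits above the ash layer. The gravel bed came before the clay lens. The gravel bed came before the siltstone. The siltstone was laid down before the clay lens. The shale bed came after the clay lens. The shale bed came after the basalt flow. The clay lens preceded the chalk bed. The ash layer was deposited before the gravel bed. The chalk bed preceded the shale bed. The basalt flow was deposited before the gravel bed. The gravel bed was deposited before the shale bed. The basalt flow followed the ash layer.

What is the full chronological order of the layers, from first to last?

The constraints fix every adjacent pair, so only one ordering works:
the ash layer → the basalt flow → the gravel bed → the siltstone → the clay lens → the chalk bed → the shale bed.

the ash layer, the basalt flow, the gravel bed, the siltstone, the clay lens, the chalk bed, the shale bed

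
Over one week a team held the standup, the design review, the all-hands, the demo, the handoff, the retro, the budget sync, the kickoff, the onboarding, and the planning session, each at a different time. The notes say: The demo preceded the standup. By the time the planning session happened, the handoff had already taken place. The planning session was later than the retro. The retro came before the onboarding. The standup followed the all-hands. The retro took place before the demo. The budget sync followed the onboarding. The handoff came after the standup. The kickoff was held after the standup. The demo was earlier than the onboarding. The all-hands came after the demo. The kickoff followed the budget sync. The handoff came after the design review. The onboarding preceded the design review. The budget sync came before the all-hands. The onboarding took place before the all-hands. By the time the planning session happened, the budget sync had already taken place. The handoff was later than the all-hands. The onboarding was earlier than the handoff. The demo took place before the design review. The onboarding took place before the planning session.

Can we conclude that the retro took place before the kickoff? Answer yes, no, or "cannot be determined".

yes

Chain the constraints: the retro → the onboarding → the budget sync → the kickoff. Each link is directly stated, so the retro comes before the kickoff.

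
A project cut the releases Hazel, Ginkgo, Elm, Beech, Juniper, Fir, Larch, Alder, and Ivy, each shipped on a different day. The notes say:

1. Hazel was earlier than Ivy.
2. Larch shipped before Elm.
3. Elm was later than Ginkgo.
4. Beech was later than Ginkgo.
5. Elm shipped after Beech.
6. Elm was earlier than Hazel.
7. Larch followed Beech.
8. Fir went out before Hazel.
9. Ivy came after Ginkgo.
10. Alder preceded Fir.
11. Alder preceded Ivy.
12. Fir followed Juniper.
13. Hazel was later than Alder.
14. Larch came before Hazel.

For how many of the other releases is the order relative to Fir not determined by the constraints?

Forced before Fir: Alder and Juniper; forced after Fir: Hazel and Ivy.
That leaves Beech, Elm, Ginkgo, and Larch with no forced order relative to Fir — 4.

4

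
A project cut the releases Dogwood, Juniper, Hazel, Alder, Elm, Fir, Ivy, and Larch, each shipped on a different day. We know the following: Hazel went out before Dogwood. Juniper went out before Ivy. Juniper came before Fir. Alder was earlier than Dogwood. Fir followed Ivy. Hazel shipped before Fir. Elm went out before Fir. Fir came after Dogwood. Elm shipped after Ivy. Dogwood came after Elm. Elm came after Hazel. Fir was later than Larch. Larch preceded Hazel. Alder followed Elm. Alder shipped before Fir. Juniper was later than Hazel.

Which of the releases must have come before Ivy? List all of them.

Hazel, Juniper, Larch

Directly stated before Ivy: Juniper.
Hazel reaches Ivy via Hazel → Juniper → Ivy.
Larch reaches Ivy via Larch → Hazel → Juniper → Ivy.
No chain forces Dogwood (or any of the others) ahead of Ivy.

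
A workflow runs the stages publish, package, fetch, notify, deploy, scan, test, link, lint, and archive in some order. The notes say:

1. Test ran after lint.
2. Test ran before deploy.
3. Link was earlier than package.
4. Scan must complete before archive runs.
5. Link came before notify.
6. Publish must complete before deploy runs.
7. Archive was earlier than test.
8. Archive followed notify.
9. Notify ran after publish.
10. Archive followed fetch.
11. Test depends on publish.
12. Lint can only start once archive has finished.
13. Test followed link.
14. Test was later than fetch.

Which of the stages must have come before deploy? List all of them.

archive, fetch, link, lint, notify, publish, scan, test

Directly stated before deploy: publish and test.
Archive reaches deploy via archive → test → deploy.
Fetch reaches deploy via fetch → test → deploy.
Link reaches deploy via link → test → deploy.
Likewise lint, notify, and scan each reach deploy by chaining the stated constraints.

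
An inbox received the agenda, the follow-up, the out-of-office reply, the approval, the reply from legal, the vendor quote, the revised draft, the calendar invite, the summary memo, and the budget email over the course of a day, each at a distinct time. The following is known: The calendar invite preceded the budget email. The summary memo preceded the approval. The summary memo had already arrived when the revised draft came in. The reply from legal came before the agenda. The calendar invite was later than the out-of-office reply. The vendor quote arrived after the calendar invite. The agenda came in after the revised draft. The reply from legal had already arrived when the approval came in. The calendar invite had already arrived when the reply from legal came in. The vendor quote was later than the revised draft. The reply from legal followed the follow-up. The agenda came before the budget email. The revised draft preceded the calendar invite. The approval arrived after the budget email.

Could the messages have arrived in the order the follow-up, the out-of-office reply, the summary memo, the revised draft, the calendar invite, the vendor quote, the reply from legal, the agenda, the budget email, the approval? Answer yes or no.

yes

Check each stated constraint against the proposed order — e.g. the follow-up is ahead of the reply from legal; the summary memo is ahead of the approval. Every pair is in the required order; nothing is violated.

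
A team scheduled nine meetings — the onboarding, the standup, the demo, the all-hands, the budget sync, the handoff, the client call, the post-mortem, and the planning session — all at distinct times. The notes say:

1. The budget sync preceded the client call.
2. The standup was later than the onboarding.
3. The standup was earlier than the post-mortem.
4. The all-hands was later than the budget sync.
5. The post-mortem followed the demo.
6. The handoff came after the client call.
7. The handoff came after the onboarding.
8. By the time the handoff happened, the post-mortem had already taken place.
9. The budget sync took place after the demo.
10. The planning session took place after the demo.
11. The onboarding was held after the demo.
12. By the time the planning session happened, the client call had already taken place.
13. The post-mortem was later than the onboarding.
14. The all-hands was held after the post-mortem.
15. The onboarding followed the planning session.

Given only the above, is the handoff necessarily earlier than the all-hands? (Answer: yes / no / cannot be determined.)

cannot be determined

No chain of stated constraints runs from the handoff to the all-hands, and none runs from the all-hands to the handoff either.
So the relative order of the handoff and the all-hands is not fixed by the given facts.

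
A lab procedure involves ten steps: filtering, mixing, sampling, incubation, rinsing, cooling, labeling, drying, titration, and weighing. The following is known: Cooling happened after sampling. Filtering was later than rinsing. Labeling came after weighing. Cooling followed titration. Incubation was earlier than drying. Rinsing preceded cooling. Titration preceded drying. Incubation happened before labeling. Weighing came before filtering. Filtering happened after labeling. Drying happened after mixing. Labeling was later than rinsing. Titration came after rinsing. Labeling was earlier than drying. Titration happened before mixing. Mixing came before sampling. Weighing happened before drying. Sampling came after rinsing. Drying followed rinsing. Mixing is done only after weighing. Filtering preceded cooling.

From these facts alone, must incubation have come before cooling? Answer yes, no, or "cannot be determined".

yes

Chain the constraints: incubation → labeling → filtering → cooling. Each link is directly stated, so incubation comes before cooling.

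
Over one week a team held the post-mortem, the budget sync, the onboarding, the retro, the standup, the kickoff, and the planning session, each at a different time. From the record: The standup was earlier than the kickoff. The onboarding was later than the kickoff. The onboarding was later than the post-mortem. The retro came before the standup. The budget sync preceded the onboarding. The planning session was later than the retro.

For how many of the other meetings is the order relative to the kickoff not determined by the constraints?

Forced before the kickoff: the retro and the standup; forced after the kickoff: the onboarding.
That leaves the budget sync, the planning session, and the post-mortem with no forced order relative to the kickoff — 3.

3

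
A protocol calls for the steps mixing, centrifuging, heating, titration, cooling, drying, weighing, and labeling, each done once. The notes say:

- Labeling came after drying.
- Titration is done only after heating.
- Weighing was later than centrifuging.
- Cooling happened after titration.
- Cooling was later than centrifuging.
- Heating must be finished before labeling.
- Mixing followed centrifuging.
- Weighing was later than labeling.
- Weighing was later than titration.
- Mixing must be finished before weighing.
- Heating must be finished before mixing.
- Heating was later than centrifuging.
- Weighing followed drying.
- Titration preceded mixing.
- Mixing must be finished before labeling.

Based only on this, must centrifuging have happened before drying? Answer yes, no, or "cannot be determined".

cannot be determined

No chain of stated constraints runs from centrifuging to drying, and none runs from drying to centrifuging either.
So the relative order of centrifuging and drying is not fixed by the given facts.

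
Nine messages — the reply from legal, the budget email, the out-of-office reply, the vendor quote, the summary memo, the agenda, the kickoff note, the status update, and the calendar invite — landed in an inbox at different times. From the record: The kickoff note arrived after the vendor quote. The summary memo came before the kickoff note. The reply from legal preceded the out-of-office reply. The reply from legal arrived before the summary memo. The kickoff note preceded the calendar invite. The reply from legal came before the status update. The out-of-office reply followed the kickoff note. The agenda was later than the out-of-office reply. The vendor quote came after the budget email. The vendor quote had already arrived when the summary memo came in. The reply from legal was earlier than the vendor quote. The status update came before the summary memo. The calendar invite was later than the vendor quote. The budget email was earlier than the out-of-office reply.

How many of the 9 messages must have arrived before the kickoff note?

Directly stated before the kickoff note: the summary memo and the vendor quote.
The budget email reaches the kickoff note via the budget email → the vendor quote → the kickoff note.
The reply from legal reaches the kickoff note via the reply from legal → the summary memo → the kickoff note.
The status update reaches the kickoff note via the status update → the summary memo → the kickoff note.
That's the budget email, the reply from legal, the status update, the summary memo, and the vendor quote — 5 in all.

5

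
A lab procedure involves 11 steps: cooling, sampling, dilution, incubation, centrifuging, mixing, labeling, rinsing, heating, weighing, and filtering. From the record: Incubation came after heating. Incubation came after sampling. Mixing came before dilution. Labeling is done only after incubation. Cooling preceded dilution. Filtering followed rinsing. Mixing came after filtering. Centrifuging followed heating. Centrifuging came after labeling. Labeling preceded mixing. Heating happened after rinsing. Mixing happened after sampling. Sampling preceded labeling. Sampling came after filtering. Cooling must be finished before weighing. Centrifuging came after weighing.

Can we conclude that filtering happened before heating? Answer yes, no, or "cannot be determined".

No chain of stated constraints runs from filtering to heating, and none runs from heating to filtering either.
So the relative order of filtering and heating is not fixed by the given facts.

cannot be determined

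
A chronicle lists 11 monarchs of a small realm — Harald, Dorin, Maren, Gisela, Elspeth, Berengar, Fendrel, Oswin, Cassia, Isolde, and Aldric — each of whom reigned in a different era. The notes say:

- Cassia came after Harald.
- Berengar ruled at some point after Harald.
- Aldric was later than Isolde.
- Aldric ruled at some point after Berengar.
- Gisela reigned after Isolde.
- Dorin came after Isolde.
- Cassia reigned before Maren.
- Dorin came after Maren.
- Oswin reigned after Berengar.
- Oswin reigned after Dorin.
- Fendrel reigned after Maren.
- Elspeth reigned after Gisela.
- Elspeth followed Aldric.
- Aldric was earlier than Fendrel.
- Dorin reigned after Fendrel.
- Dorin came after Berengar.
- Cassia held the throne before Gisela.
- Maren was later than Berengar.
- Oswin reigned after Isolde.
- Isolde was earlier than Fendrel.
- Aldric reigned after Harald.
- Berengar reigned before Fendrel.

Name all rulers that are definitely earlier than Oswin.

Aldric, Berengar, Cassia, Dorin, Fendrel, Harald, Isolde, Maren

Directly stated before Oswin: Berengar, Dorin, and Isolde.
Aldric reaches Oswin via Aldric → Fendrel → Dorin → Oswin.
Cassia reaches Oswin via Cassia → Maren → Dorin → Oswin.
Fendrel reaches Oswin via Fendrel → Dorin → Oswin.
Likewise Harald and Maren each reach Oswin by chaining the stated constraints.
No chain forces Elspeth (or any of the others) ahead of Oswin.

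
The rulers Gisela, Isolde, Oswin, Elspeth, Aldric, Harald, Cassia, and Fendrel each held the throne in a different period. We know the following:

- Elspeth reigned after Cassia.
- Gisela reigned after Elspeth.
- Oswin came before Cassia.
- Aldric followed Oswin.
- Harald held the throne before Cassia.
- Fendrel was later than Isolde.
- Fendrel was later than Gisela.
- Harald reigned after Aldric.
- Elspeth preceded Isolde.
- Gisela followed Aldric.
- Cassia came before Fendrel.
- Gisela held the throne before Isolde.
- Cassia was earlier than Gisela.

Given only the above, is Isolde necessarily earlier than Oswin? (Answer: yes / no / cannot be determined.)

no

Tracing the constraints gives Oswin → Cassia → Elspeth → Isolde, so Oswin must come before Isolde.
That means Isolde cannot be before Oswin.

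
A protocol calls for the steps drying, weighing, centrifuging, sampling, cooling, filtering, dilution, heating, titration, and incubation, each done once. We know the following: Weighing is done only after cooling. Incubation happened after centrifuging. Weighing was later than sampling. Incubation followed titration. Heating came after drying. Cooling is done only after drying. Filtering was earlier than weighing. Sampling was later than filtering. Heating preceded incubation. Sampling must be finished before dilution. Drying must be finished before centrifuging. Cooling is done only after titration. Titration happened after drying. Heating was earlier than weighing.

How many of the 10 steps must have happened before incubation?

Directly stated before incubation: centrifuging, heating, and titration.
Drying reaches incubation via drying → titration → incubation.
That's centrifuging, drying, heating, and titration — 4 in all.

4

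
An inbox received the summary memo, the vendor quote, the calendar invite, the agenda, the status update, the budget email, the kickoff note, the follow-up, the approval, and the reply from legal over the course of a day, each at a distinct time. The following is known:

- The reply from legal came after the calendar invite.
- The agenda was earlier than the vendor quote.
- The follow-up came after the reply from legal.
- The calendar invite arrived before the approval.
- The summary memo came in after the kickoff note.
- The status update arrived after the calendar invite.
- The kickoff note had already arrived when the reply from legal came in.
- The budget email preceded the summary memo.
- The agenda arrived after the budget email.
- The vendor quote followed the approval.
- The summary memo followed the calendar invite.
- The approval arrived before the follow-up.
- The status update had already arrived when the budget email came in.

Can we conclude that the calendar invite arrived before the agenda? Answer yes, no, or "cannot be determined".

Chain the constraints: the calendar invite → the status update → the budget email → the agenda. Each link is directly stated, so the calendar invite comes before the agenda.

yes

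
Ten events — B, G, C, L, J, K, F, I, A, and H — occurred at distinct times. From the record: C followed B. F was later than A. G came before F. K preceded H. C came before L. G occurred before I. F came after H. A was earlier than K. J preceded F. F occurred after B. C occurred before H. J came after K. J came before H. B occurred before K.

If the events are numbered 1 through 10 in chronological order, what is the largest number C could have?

C must come before F, H, and L — 3 events forced after it.
Everything else can be placed before C in some valid order, so C can sit as late as position 10 − 3 = 7.

7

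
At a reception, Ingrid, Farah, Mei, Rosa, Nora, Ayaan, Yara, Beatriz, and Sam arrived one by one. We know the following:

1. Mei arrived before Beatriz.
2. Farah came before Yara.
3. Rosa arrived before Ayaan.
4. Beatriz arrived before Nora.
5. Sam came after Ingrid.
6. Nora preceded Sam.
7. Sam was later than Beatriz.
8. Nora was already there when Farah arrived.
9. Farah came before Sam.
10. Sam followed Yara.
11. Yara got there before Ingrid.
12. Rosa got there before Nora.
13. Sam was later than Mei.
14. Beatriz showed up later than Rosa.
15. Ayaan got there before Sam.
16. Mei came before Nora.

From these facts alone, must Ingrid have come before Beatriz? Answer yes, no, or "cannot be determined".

no

Tracing the constraints gives Beatriz → Nora → Farah → Yara → Ingrid, so Beatriz must come before Ingrid.
That means Ingrid cannot be before Beatriz.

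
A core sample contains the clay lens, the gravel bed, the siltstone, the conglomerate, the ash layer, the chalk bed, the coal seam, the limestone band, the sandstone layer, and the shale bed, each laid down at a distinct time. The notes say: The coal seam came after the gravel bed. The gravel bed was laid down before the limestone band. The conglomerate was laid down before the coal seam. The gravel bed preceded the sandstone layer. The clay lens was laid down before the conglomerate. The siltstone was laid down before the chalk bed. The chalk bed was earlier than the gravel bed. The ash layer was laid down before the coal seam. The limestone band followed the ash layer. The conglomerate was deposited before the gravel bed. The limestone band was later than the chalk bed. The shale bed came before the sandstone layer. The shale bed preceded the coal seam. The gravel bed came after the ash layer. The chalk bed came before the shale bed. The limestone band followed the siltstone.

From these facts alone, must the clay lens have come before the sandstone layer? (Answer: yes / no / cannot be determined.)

Chain the constraints: the clay lens → the conglomerate → the gravel bed → the sandstone layer. Each link is directly stated, so the clay lens comes before the sandstone layer.

yes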